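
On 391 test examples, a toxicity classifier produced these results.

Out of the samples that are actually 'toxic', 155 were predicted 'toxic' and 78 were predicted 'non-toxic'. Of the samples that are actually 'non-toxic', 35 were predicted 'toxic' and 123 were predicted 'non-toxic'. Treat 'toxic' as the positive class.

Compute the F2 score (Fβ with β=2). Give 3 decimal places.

Fβ = (1+β²)·TP / ((1+β²)·TP + β²·FN + FP), with β²=4
= 5·155 / (5·155 + 4·78 + 35) = 0.691

0.691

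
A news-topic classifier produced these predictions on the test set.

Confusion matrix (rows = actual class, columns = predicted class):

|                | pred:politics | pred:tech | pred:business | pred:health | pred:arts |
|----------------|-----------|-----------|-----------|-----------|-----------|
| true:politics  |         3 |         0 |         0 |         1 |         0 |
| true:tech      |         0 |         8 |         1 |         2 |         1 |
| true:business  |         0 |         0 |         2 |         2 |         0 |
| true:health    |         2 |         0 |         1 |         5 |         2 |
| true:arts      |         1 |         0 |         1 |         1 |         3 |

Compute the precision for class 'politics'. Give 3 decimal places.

0.500

Treat 'politics' as positive and all other classes as negative.
precision = TP/(TP+FP).
politics: TP=3, FP=0+0+2+1=3 → 3/6 = 0.5000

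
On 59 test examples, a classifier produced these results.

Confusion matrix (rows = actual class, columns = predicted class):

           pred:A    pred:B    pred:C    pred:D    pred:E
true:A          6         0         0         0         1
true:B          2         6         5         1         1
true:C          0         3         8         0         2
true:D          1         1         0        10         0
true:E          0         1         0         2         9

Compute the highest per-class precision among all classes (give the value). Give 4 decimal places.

0.7692

Per-class precision (TP/(TP+FP)):
  A: TP=6, FP=2+0+1+0=3 → 6/9 = 0.66667
  B: TP=6, FP=0+3+1+1=5 → 6/11 = 0.54545
  C: TP=8, FP=0+5+0+0=5 → 8/13 = 0.61538
  D: TP=10, FP=0+1+0+2=3 → 10/13 = 0.76923
  E: TP=9, FP=1+1+2+0=4 → 9/13 = 0.69231
Highest is class 'D' with precision = 0.7692.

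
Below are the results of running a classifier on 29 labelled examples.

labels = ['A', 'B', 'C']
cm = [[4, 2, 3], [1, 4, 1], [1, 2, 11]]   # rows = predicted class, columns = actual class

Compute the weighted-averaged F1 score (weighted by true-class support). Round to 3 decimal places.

Per-class F1 score (2·TP/(2·TP+FP+FN)):
  A: TP=4, FP=2+3=5, FN=1+1=2 → 8/15 = 0.5333
  B: TP=4, FP=1+1=2, FN=2+2=4 → 8/14 = 0.5714
  C: TP=11, FP=1+2=3, FN=3+1=4 → 22/29 = 0.7586
Weighted-F1 score = Σ (supportᵢ/N)·F1 scoreᵢ with N=29: (6/29)·0.5333 + (8/29)·0.5714 + (15/29)·0.7586 = 0.660

0.660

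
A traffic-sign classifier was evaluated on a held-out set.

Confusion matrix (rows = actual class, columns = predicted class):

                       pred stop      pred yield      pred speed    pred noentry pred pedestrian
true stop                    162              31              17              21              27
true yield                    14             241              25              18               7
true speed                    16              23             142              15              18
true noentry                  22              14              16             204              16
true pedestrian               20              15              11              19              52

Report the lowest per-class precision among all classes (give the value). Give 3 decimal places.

Per-class precision (TP/(TP+FP)):
  stop: TP=162, FP=14+16+22+20=72 → 162/234 = 0.6923
  yield: TP=241, FP=31+23+14+15=83 → 241/324 = 0.7438
  speed: TP=142, FP=17+25+16+11=69 → 142/211 = 0.6730
  noentry: TP=204, FP=21+18+15+19=73 → 204/277 = 0.7365
  pedestrian: TP=52, FP=27+7+18+16=68 → 52/120 = 0.4333
Lowest is class 'pedestrian' with precision = 0.433.

0.433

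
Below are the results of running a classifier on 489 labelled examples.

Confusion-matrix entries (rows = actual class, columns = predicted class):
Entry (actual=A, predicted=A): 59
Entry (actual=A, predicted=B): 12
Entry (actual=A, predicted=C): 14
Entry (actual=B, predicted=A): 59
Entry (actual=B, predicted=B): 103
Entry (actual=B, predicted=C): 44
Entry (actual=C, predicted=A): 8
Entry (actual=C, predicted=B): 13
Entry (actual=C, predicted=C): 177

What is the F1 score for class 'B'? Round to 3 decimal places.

0.617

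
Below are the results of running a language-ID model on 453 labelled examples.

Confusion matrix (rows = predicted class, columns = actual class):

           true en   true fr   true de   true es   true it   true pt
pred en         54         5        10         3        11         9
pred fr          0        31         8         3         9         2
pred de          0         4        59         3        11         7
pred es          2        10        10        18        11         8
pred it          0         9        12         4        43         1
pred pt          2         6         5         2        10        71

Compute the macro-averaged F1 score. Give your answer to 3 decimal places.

0.587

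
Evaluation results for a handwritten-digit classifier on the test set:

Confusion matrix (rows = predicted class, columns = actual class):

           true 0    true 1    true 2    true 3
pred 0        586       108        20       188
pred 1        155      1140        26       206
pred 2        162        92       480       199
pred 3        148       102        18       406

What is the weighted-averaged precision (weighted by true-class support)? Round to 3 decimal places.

0.654

Per-class precision (TP/(TP+FP)):
  0: TP=586, FP=108+20+188=316 → 586/902 = 0.6497
  1: TP=1140, FP=155+26+206=387 → 1140/1527 = 0.7466
  2: TP=480, FP=162+92+199=453 → 480/933 = 0.5145
  3: TP=406, FP=148+102+18=268 → 406/674 = 0.6024
Weighted-precision = Σ (supportᵢ/N)·precisionᵢ with N=4036: (1051/4036)·0.6497 + (1442/4036)·0.7466 + (544/4036)·0.5145 + (999/4036)·0.6024 = 0.654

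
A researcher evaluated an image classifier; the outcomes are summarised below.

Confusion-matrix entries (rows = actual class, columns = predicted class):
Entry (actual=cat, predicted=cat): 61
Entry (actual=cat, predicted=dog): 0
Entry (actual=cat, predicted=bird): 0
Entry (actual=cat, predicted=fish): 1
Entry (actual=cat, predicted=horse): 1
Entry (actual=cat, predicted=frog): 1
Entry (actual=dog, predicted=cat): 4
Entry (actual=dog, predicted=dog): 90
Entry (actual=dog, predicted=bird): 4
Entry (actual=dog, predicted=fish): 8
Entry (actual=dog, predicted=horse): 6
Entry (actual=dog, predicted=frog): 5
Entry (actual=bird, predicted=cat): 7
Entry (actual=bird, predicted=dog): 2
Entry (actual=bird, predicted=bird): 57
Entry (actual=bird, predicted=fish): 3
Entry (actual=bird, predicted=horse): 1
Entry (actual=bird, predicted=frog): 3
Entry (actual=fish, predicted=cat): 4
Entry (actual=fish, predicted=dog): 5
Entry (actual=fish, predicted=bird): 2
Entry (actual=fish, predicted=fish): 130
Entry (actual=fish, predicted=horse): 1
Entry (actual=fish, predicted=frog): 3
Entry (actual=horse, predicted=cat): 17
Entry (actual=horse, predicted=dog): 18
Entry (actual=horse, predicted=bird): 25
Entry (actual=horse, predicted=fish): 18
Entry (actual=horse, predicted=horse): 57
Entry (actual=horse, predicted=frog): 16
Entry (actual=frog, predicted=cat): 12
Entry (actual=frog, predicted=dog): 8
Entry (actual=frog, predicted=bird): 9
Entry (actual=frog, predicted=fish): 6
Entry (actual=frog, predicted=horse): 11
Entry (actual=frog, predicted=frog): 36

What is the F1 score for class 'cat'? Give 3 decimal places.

0.722

Take TP from the diagonal, FP from the rest of the 'cat' prediction marginal, FN from the rest of the 'cat' actual marginal.
F1 score = 2·TP/(2·TP+FP+FN).
cat: TP=61, FP=4+7+4+17+12=44, FN=0+0+1+1+1=3 → 122/169 = 0.7219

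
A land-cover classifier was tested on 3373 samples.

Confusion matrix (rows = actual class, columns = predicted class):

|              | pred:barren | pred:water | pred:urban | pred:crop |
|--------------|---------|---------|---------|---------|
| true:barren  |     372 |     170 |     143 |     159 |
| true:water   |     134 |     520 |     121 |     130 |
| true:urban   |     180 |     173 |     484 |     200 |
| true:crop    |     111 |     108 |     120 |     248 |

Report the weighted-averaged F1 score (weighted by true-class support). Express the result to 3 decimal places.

0.484

Per-class F1 score (2·TP/(2·TP+FP+FN)):
  barren: TP=372, FP=134+180+111=425, FN=170+143+159=472 → 744/1641 = 0.4534
  water: TP=520, FP=170+173+108=451, FN=134+121+130=385 → 1040/1876 = 0.5544
  urban: TP=484, FP=143+121+120=384, FN=180+173+200=553 → 968/1905 = 0.5081
  crop: TP=248, FP=159+130+200=489, FN=111+108+120=339 → 496/1324 = 0.3746
Weighted-F1 score = Σ (supportᵢ/N)·F1 scoreᵢ with N=3373: (844/3373)·0.4534 + (905/3373)·0.5544 + (1037/3373)·0.5081 + (587/3373)·0.3746 = 0.484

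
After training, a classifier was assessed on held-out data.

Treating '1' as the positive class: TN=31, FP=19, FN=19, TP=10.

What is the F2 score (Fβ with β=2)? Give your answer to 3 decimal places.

Fβ = (1+β²)·TP / ((1+β²)·TP + β²·FN + FP), with β²=4
= 5·10 / (5·10 + 4·19 + 19) = 0.345

0.345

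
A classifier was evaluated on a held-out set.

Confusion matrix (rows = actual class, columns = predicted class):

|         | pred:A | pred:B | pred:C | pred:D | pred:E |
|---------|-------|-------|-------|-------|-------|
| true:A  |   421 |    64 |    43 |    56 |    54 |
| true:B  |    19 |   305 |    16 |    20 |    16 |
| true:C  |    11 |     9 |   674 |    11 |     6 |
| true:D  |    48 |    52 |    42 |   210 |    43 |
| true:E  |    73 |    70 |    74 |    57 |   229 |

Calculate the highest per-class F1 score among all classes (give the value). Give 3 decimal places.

0.864

Per-class F1 score (2·TP/(2·TP+FP+FN)):
  A: TP=421, FP=19+11+48+73=151, FN=64+43+56+54=217 → 842/1210 = 0.6959
  B: TP=305, FP=64+9+52+70=195, FN=19+16+20+16=71 → 610/876 = 0.6963
  C: TP=674, FP=43+16+42+74=175, FN=11+9+11+6=37 → 1348/1560 = 0.8641
  D: TP=210, FP=56+20+11+57=144, FN=48+52+42+43=185 → 420/749 = 0.5607
  E: TP=229, FP=54+16+6+43=119, FN=73+70+74+57=274 → 458/851 = 0.5382
Highest is class 'C' with F1 score = 0.864.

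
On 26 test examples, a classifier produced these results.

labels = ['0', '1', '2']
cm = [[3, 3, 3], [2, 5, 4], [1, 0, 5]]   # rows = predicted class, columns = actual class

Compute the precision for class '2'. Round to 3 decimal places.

0.833

precision = TP/(TP+FP).
2: TP=5, FP=1+0=1 → 5/6 = 0.8333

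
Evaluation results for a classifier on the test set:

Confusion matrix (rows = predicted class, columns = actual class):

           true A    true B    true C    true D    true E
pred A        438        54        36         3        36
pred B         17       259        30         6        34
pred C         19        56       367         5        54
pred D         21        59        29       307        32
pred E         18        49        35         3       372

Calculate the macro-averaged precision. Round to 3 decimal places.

Per-class precision (TP/(TP+FP)):
  A: TP=438, FP=54+36+3+36=129 → 438/567 = 0.7725
  B: TP=259, FP=17+30+6+34=87 → 259/346 = 0.7486
  C: TP=367, FP=19+56+5+54=134 → 367/501 = 0.7325
  D: TP=307, FP=21+59+29+32=141 → 307/448 = 0.6853
  E: TP=372, FP=18+49+35+3=105 → 372/477 = 0.7799
Macro-precision = mean = (0.7725 + 0.7486 + 0.7325 + 0.6853 + 0.7799) / 5 = 0.744

0.744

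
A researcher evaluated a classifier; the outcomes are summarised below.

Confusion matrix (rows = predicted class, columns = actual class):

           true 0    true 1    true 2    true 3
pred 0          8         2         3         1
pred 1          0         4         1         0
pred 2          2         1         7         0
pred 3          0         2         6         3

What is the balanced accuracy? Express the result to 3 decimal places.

Balanced accuracy = mean of per-class recall.
  0: recall = 8/10 = 0.8000
  1: recall = 4/9 = 0.4444
  2: recall = 7/17 = 0.4118
  3: recall = 3/4 = 0.7500
Mean = (0.8000 + 0.4444 + 0.4118 + 0.7500) / 4 = 0.602

0.602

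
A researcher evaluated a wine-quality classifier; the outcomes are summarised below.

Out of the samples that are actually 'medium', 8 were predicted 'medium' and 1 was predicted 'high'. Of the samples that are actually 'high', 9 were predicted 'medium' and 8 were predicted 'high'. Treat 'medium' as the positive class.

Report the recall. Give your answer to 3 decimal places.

Recall = TP/(TP+FN) = 8/(8+1) = 8/9 = 0.889

0.889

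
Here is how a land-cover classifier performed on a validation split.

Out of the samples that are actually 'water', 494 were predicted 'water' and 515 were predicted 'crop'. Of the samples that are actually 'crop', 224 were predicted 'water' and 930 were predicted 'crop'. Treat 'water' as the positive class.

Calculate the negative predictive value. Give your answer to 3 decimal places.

0.644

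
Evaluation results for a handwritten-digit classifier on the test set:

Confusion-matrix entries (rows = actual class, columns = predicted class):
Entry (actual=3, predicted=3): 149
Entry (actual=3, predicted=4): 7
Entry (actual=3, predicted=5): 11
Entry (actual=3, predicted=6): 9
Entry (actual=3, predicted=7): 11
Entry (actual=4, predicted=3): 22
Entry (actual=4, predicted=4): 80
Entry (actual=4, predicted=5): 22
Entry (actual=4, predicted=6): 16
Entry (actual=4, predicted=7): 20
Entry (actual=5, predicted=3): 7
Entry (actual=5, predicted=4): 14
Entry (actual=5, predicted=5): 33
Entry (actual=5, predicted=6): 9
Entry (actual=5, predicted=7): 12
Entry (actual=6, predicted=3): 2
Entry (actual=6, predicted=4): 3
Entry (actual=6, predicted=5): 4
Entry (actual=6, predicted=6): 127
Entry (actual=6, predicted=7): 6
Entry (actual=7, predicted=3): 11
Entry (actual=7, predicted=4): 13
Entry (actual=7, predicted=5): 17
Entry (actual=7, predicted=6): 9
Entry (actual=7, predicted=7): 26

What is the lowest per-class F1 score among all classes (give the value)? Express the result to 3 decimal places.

Per-class F1 score (2·TP/(2·TP+FP+FN)):
  3: TP=149, FP=22+7+2+11=42, FN=7+11+9+11=38 → 298/378 = 0.7884
  4: TP=80, FP=7+14+3+13=37, FN=22+22+16+20=80 → 160/277 = 0.5776
  5: TP=33, FP=11+22+4+17=54, FN=7+14+9+12=42 → 66/162 = 0.4074
  6: TP=127, FP=9+16+9+9=43, FN=2+3+4+6=15 → 254/312 = 0.8141
  7: TP=26, FP=11+20+12+6=49, FN=11+13+17+9=50 → 52/151 = 0.3444
Lowest is class '7' with F1 score = 0.344.

0.344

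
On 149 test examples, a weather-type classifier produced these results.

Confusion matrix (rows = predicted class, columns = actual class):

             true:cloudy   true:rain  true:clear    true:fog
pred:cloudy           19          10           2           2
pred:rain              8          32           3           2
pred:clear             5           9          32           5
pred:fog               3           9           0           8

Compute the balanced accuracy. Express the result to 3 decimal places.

Balanced accuracy = mean of per-class recall.
  cloudy: recall = 19/35 = 0.5429
  rain: recall = 32/60 = 0.5333
  clear: recall = 32/37 = 0.8649
  fog: recall = 8/17 = 0.4706
Mean = (0.5429 + 0.5333 + 0.8649 + 0.4706) / 4 = 0.603

0.603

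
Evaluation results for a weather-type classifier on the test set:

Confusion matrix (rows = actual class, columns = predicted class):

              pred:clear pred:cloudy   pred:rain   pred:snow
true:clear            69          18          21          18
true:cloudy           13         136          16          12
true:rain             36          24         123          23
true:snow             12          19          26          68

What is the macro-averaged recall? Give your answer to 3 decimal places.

Per-class recall (TP/(TP+FN)):
  clear: TP=69, FN=18+21+18=57 → 69/126 = 0.5476
  cloudy: TP=136, FN=13+16+12=41 → 136/177 = 0.7684
  rain: TP=123, FN=36+24+23=83 → 123/206 = 0.5971
  snow: TP=68, FN=12+19+26=57 → 68/125 = 0.5440
Macro-recall = mean = (0.5476 + 0.7684 + 0.5971 + 0.5440) / 4 = 0.614

0.614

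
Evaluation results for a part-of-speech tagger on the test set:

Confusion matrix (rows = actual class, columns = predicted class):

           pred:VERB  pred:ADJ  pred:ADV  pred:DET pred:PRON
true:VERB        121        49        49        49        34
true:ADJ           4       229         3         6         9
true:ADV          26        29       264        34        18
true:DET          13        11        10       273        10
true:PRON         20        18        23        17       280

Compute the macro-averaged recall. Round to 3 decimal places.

0.734

Per-class recall (TP/(TP+FN)):
  VERB: TP=121, FN=49+49+49+34=181 → 121/302 = 0.4007
  ADJ: TP=229, FN=4+3+6+9=22 → 229/251 = 0.9124
  ADV: TP=264, FN=26+29+34+18=107 → 264/371 = 0.7116
  DET: TP=273, FN=13+11+10+10=44 → 273/317 = 0.8612
  PRON: TP=280, FN=20+18+23+17=78 → 280/358 = 0.7821
Macro-recall = mean = (0.4007 + 0.9124 + 0.7116 + 0.8612 + 0.7821) / 5 = 0.734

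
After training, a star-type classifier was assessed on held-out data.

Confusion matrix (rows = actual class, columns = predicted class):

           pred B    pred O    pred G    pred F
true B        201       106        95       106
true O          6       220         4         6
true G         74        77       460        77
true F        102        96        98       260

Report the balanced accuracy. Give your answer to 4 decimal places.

0.6160

Balanced accuracy = mean of per-class recall.
  B: recall = 201/508 = 0.39567
  O: recall = 220/236 = 0.93220
  G: recall = 460/688 = 0.66860
  F: recall = 260/556 = 0.46763
Mean = (0.39567 + 0.93220 + 0.66860 + 0.46763) / 4 = 0.6160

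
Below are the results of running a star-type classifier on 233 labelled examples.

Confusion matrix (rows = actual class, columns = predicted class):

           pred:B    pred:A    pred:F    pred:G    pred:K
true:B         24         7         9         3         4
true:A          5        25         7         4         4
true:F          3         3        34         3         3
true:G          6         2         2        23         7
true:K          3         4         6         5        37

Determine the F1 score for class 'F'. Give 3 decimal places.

0.654

F1 score = 2·TP/(2·TP+FP+FN).
F: TP=34, FP=9+7+2+6=24, FN=3+3+3+3=12 → 68/104 = 0.6538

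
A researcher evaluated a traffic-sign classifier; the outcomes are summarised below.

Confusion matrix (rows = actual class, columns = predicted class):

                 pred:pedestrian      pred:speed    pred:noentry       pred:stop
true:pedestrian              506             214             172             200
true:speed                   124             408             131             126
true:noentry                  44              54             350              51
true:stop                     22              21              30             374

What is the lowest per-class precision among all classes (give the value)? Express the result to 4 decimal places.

0.4980

Per-class precision (TP/(TP+FP)):
  pedestrian: TP=506, FP=124+44+22=190 → 506/696 = 0.72701
  speed: TP=408, FP=214+54+21=289 → 408/697 = 0.58537
  noentry: TP=350, FP=172+131+30=333 → 350/683 = 0.51245
  stop: TP=374, FP=200+126+51=377 → 374/751 = 0.49800
Lowest is class 'stop' with precision = 0.4980.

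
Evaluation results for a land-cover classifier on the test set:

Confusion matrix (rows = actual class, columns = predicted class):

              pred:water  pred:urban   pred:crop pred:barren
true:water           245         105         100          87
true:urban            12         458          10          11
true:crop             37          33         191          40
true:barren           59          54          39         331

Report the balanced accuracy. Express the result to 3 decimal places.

0.677

Balanced accuracy = mean of per-class recall.
  water: recall = 245/537 = 0.4562
  urban: recall = 458/491 = 0.9328
  crop: recall = 191/301 = 0.6346
  barren: recall = 331/483 = 0.6853
Mean = (0.4562 + 0.9328 + 0.6346 + 0.6853) / 4 = 0.677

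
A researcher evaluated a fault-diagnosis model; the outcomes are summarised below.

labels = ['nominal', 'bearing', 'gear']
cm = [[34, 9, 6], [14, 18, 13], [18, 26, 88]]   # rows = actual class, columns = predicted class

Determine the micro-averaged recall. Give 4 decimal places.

Micro-averaging pools counts across classes: ΣTP=140, ΣFP=86, ΣFN=86.
Micro-recall = TP/(TP+FN) on pooled counts = 0.6195 (equals overall accuracy in single-label multiclass).

0.6195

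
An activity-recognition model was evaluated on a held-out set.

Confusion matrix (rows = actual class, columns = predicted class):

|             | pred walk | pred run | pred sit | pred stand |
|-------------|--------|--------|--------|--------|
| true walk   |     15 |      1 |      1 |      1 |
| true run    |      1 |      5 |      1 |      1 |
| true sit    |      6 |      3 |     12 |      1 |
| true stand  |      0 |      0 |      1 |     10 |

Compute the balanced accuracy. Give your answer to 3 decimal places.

0.728

Balanced accuracy = mean of per-class recall.
  walk: recall = 15/18 = 0.8333
  run: recall = 5/8 = 0.6250
  sit: recall = 12/22 = 0.5455
  stand: recall = 10/11 = 0.9091
Mean = (0.8333 + 0.6250 + 0.5455 + 0.9091) / 4 = 0.728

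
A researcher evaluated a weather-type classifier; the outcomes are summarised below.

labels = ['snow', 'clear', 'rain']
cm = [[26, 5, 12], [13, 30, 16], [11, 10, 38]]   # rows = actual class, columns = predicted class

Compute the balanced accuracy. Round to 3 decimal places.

Balanced accuracy = mean of per-class recall.
  snow: recall = 26/43 = 0.6047
  clear: recall = 30/59 = 0.5085
  rain: recall = 38/59 = 0.6441
Mean = (0.6047 + 0.5085 + 0.6441) / 3 = 0.586

0.586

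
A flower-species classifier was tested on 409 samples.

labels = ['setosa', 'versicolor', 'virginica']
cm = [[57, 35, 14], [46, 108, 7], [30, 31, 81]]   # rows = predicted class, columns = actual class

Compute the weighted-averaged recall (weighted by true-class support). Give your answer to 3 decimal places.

Per-class recall (TP/(TP+FN)):
  setosa: TP=57, FN=46+30=76 → 57/133 = 0.4286
  versicolor: TP=108, FN=35+31=66 → 108/174 = 0.6207
  virginica: TP=81, FN=14+7=21 → 81/102 = 0.7941
Weighted-recall = Σ (supportᵢ/N)·recallᵢ with N=409: (133/409)·0.4286 + (174/409)·0.6207 + (102/409)·0.7941 = 0.601

0.601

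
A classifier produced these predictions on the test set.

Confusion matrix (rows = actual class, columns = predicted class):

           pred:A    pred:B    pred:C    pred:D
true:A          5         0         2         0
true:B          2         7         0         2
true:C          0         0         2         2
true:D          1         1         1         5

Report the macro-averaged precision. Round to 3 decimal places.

Per-class precision (TP/(TP+FP)):
  A: TP=5, FP=2+0+1=3 → 5/8 = 0.6250
  B: TP=7, FP=0+0+1=1 → 7/8 = 0.8750
  C: TP=2, FP=2+0+1=3 → 2/5 = 0.4000
  D: TP=5, FP=0+2+2=4 → 5/9 = 0.5556
Macro-precision = mean = (0.6250 + 0.8750 + 0.4000 + 0.5556) / 4 = 0.614

0.614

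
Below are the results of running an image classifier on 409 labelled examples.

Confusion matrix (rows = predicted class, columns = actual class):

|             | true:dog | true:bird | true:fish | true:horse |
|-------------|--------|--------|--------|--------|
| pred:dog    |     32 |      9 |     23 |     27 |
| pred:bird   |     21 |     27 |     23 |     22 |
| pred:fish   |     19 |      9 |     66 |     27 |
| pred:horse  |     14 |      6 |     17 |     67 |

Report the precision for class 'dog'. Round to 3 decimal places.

0.352

precision = TP/(TP+FP).
dog: TP=32, FP=9+23+27=59 → 32/91 = 0.3516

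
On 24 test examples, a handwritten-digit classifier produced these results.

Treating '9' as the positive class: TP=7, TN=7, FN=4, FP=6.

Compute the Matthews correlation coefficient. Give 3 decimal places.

0.175

MCC = (TP·TN − FP·FN) / √((TP+FP)(TP+FN)(TN+FP)(TN+FN))
Numerator = 7·7 − 6·4 = 25
Denominator = √(13·11·13·11) = √20449 = 143.0000
MCC = 25 / 143.0000 = 0.175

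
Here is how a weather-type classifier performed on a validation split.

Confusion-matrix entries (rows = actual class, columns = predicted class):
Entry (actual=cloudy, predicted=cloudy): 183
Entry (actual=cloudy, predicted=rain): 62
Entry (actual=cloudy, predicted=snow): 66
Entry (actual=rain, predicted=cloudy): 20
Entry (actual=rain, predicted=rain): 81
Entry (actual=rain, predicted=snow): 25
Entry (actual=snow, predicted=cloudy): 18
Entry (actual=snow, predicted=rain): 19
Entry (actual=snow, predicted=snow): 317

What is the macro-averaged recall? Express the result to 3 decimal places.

0.709

Per-class recall (TP/(TP+FN)):
  cloudy: TP=183, FN=62+66=128 → 183/311 = 0.5884
  rain: TP=81, FN=20+25=45 → 81/126 = 0.6429
  snow: TP=317, FN=18+19=37 → 317/354 = 0.8955
Macro-recall = mean = (0.5884 + 0.6429 + 0.8955) / 3 = 0.709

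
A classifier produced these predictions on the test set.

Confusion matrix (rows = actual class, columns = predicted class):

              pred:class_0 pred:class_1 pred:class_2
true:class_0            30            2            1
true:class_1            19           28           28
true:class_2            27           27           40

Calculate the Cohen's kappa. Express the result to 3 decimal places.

Observed agreement pₒ = trace/N = 98/202 = 0.4851
Expected agreement pₑ = Σ (rowᵢ·colᵢ)/N² = (33·76 + 75·57 + 94·69)/202² = 0.3252
κ = (pₒ − pₑ)/(1 − pₑ) = (0.4851 − 0.3252)/(1 − 0.3252) = 0.237

0.237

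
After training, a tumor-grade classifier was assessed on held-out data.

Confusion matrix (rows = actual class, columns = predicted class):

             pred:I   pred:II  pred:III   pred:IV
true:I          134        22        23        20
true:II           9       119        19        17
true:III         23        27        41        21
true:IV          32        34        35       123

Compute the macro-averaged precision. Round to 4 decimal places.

Per-class precision (TP/(TP+FP)):
  I: TP=134, FP=9+23+32=64 → 134/198 = 0.67677
  II: TP=119, FP=22+27+34=83 → 119/202 = 0.58911
  III: TP=41, FP=23+19+35=77 → 41/118 = 0.34746
  IV: TP=123, FP=20+17+21=58 → 123/181 = 0.67956
Macro-precision = mean = (0.67677 + 0.58911 + 0.34746 + 0.67956) / 4 = 0.5732

0.5732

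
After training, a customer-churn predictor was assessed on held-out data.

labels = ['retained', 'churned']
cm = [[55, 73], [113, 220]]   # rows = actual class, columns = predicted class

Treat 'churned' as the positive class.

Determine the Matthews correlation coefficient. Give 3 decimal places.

0.084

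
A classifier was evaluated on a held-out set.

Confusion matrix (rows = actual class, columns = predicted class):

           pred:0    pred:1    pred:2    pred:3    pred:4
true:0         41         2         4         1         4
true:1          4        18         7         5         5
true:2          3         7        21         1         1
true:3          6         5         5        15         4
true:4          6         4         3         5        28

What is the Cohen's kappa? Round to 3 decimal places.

Observed agreement pₒ = trace/N = 123/205 = 0.6000
Expected agreement pₑ = Σ (rowᵢ·colᵢ)/N² = (52·60 + 39·36 + 33·40 + 35·27 + 46·42)/205² = 0.2075
κ = (pₒ − pₑ)/(1 − pₑ) = (0.6000 − 0.2075)/(1 − 0.2075) = 0.495

0.495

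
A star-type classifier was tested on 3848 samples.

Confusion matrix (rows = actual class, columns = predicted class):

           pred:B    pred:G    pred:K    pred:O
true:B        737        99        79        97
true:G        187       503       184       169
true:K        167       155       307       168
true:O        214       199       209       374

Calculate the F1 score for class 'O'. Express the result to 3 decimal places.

F1 score = 2·TP/(2·TP+FP+FN).
O: TP=374, FP=97+169+168=434, FN=214+199+209=622 → 748/1804 = 0.4146

0.415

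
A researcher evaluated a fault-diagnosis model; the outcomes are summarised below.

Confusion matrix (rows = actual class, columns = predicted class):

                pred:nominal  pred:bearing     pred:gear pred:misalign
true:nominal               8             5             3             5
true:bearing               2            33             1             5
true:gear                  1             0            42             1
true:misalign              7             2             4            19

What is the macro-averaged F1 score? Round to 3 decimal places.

Per-class F1 score (2·TP/(2·TP+FP+FN)):
  nominal: TP=8, FP=2+1+7=10, FN=5+3+5=13 → 16/39 = 0.4103
  bearing: TP=33, FP=5+0+2=7, FN=2+1+5=8 → 66/81 = 0.8148
  gear: TP=42, FP=3+1+4=8, FN=1+0+1=2 → 84/94 = 0.8936
  misalign: TP=19, FP=5+5+1=11, FN=7+2+4=13 → 38/62 = 0.6129
Macro-F1 score = mean = (0.4103 + 0.8148 + 0.8936 + 0.6129) / 4 = 0.683

0.683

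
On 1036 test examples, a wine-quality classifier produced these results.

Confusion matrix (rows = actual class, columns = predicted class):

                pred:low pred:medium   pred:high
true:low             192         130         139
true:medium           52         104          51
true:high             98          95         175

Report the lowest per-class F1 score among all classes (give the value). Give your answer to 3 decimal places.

0.388

Per-class F1 score (2·TP/(2·TP+FP+FN)):
  low: TP=192, FP=52+98=150, FN=130+139=269 → 384/803 = 0.4782
  medium: TP=104, FP=130+95=225, FN=52+51=103 → 208/536 = 0.3881
  high: TP=175, FP=139+51=190, FN=98+95=193 → 350/733 = 0.4775
Lowest is class 'medium' with F1 score = 0.388.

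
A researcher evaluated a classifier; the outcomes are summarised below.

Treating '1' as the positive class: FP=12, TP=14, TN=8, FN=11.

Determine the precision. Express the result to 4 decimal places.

0.5385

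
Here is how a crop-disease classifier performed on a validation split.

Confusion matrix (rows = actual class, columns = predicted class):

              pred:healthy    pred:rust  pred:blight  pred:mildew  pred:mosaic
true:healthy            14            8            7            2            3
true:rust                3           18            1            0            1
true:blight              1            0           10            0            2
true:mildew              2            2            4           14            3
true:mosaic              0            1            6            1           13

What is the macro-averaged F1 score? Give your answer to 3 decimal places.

Per-class F1 score (2·TP/(2·TP+FP+FN)):
  healthy: TP=14, FP=3+1+2+0=6, FN=8+7+2+3=20 → 28/54 = 0.5185
  rust: TP=18, FP=8+0+2+1=11, FN=3+1+0+1=5 → 36/52 = 0.6923
  blight: TP=10, FP=7+1+4+6=18, FN=1+0+0+2=3 → 20/41 = 0.4878
  mildew: TP=14, FP=2+0+0+1=3, FN=2+2+4+3=11 → 28/42 = 0.6667
  mosaic: TP=13, FP=3+1+2+3=9, FN=0+1+6+1=8 → 26/43 = 0.6047
Macro-F1 score = mean = (0.5185 + 0.6923 + 0.4878 + 0.6667 + 0.6047) / 5 = 0.594

0.594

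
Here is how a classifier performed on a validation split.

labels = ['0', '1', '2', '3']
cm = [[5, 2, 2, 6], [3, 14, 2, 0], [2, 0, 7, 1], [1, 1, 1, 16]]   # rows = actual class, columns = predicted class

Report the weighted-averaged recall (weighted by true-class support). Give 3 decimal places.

Per-class recall (TP/(TP+FN)):
  0: TP=5, FN=2+2+6=10 → 5/15 = 0.3333
  1: TP=14, FN=3+2+0=5 → 14/19 = 0.7368
  2: TP=7, FN=2+0+1=3 → 7/10 = 0.7000
  3: TP=16, FN=1+1+1=3 → 16/19 = 0.8421
Weighted-recall = Σ (supportᵢ/N)·recallᵢ with N=63: (15/63)·0.3333 + (19/63)·0.7368 + (10/63)·0.7000 + (19/63)·0.8421 = 0.667

0.667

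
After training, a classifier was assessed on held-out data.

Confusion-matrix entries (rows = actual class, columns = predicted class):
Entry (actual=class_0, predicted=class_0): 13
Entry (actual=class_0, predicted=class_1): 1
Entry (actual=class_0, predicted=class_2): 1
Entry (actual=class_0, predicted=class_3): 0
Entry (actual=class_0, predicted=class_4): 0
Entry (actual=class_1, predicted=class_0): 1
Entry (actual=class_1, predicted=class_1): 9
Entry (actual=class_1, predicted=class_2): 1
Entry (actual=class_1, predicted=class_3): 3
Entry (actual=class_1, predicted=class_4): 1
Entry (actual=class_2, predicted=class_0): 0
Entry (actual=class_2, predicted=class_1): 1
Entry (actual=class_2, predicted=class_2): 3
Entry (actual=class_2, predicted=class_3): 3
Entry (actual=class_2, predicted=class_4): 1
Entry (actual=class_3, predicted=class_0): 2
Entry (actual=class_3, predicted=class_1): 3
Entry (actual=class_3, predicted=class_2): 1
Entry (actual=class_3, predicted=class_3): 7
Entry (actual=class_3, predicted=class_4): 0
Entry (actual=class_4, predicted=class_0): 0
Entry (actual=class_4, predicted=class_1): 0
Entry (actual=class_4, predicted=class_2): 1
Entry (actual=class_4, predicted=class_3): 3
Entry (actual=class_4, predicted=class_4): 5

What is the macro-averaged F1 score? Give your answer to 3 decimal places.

0.593

Per-class F1 score (2·TP/(2·TP+FP+FN)):
  class_0: TP=13, FP=1+0+2+0=3, FN=1+1+0+0=2 → 26/31 = 0.8387
  class_1: TP=9, FP=1+1+3+0=5, FN=1+1+3+1=6 → 18/29 = 0.6207
  class_2: TP=3, FP=1+1+1+1=4, FN=0+1+3+1=5 → 6/15 = 0.4000
  class_3: TP=7, FP=0+3+3+3=9, FN=2+3+1+0=6 → 14/29 = 0.4828
  class_4: TP=5, FP=0+1+1+0=2, FN=0+0+1+3=4 → 10/16 = 0.6250
Macro-F1 score = mean = (0.8387 + 0.6207 + 0.4000 + 0.4828 + 0.6250) / 5 = 0.593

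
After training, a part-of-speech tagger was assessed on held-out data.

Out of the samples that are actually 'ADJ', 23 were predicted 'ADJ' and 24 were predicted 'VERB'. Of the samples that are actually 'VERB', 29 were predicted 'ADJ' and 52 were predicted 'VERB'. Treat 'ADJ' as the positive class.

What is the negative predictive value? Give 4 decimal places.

NPV = TN/(TN+FN) = 52/(52+24) = 0.6842

0.6842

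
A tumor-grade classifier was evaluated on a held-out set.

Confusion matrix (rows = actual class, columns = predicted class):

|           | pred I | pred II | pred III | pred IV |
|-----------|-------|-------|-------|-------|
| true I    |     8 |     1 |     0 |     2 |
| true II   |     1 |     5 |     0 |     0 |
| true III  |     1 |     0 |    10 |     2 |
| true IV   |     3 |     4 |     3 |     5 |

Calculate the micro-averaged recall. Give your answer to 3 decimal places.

Micro-averaging pools counts across classes: ΣTP=28, ΣFP=17, ΣFN=17.
Micro-recall = TP/(TP+FN) on pooled counts = 0.622 (equals overall accuracy in single-label multiclass).

0.622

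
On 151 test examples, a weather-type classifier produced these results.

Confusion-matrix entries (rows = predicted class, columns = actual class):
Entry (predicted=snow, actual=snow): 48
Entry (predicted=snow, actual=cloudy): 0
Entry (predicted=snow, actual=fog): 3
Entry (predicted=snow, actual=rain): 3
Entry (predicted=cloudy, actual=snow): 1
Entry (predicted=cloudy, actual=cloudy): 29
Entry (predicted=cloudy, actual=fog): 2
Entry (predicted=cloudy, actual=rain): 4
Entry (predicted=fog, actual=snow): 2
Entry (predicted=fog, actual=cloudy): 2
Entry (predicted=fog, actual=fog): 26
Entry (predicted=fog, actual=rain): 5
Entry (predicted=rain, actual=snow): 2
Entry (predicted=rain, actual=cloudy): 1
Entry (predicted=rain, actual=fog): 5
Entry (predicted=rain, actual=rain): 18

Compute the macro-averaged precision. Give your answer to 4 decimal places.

Per-class precision (TP/(TP+FP)):
  snow: TP=48, FP=0+3+3=6 → 48/54 = 0.88889
  cloudy: TP=29, FP=1+2+4=7 → 29/36 = 0.80556
  fog: TP=26, FP=2+2+5=9 → 26/35 = 0.74286
  rain: TP=18, FP=2+1+5=8 → 18/26 = 0.69231
Macro-precision = mean = (0.88889 + 0.80556 + 0.74286 + 0.69231) / 4 = 0.7824

0.7824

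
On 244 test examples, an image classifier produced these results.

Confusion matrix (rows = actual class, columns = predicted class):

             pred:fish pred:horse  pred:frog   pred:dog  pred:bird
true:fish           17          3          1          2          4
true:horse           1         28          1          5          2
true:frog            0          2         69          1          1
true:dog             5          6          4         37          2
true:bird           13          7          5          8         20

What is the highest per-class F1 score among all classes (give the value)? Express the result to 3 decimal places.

0.902

Per-class F1 score (2·TP/(2·TP+FP+FN)):
  fish: TP=17, FP=1+0+5+13=19, FN=3+1+2+4=10 → 34/63 = 0.5397
  horse: TP=28, FP=3+2+6+7=18, FN=1+1+5+2=9 → 56/83 = 0.6747
  frog: TP=69, FP=1+1+4+5=11, FN=0+2+1+1=4 → 138/153 = 0.9020
  dog: TP=37, FP=2+5+1+8=16, FN=5+6+4+2=17 → 74/107 = 0.6916
  bird: TP=20, FP=4+2+1+2=9, FN=13+7+5+8=33 → 40/82 = 0.4878
Highest is class 'frog' with F1 score = 0.902.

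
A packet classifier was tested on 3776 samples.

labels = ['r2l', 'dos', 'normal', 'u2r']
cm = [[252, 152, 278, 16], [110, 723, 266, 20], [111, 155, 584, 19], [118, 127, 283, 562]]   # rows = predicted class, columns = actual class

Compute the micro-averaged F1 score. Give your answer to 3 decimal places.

Micro-averaging pools counts across classes: ΣTP=2121, ΣFP=1655, ΣFN=1655.
Micro-F1 score = 2·TP/(2·TP+FP+FN) on pooled counts = 0.562 (equals overall accuracy in single-label multiclass).

0.562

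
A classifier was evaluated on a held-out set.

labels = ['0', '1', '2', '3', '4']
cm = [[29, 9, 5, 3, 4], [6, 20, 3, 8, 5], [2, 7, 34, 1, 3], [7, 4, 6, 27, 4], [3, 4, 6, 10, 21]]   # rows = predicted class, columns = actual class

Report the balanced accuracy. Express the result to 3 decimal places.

0.564

Balanced accuracy = mean of per-class recall.
  0: recall = 29/47 = 0.6170
  1: recall = 20/44 = 0.4545
  2: recall = 34/54 = 0.6296
  3: recall = 27/49 = 0.5510
  4: recall = 21/37 = 0.5676
Mean = (0.6170 + 0.4545 + 0.6296 + 0.5510 + 0.5676) / 5 = 0.564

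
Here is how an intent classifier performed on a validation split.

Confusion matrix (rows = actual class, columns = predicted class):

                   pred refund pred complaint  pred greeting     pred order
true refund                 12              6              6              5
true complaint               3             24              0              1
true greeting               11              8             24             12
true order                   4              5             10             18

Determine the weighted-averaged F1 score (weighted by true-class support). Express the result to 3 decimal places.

0.515

Per-class F1 score (2·TP/(2·TP+FP+FN)):
  refund: TP=12, FP=3+11+4=18, FN=6+6+5=17 → 24/59 = 0.4068
  complaint: TP=24, FP=6+8+5=19, FN=3+0+1=4 → 48/71 = 0.6761
  greeting: TP=24, FP=6+0+10=16, FN=11+8+12=31 → 48/95 = 0.5053
  order: TP=18, FP=5+1+12=18, FN=4+5+10=19 → 36/73 = 0.4932
Weighted-F1 score = Σ (supportᵢ/N)·F1 scoreᵢ with N=149: (29/149)·0.4068 + (28/149)·0.6761 + (55/149)·0.5053 + (37/149)·0.4932 = 0.515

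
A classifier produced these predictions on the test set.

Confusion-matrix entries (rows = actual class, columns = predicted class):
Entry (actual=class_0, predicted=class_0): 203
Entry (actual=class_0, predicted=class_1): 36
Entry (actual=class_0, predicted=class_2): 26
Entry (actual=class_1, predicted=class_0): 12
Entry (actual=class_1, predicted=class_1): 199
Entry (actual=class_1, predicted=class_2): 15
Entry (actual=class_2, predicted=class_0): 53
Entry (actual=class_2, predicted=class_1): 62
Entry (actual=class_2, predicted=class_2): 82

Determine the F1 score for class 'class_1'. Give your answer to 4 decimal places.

One-vs-rest for 'class_1': TP = diagonal; FP = other classes predicted 'class_1'; FN = 'class_1' predicted as other.
F1 score = 2·TP/(2·TP+FP+FN).
class_1: TP=199, FP=36+62=98, FN=12+15=27 → 398/523 = 0.76099

0.7610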